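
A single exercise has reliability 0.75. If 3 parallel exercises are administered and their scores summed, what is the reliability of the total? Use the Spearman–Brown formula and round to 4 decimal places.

ρ_k = kρ / (1 + (k−1)ρ) = 3·0.75 / (1 + 2·0.75) = 2.250 / 2.500 = 0.9000.

0.9000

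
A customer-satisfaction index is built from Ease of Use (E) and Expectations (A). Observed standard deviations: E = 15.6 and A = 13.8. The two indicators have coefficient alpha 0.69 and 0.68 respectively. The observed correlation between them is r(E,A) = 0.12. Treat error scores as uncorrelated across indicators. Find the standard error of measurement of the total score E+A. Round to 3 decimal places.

11.678

Var(total) = 433.8 + 51.6672 = 485.467.
True-score variance = 297.418 + 51.6672 = 349.085, so reliability = 0.7191.
Error variance = 485.467 − 349.085 = 136.382; SEM = √136.382 = 11.678.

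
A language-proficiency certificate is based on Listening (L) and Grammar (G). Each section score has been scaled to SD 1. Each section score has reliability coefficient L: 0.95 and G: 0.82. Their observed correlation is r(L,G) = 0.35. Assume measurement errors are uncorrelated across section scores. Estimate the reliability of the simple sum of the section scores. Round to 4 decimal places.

0.9148

Var(L+G) = 2 + 2·[0.35] = 2 + 0.7 = 2.7.
With uncorrelated errors the cross-covariances are all true-score covariance, so they carry over unchanged; only the diagonal terms shrink to ρᵢσᵢ².
True-score variance = [0.95 + 0.82] + 0.7 = 1.77 + 0.7 = 2.47.
Reliability = 2.47 / 2.7 = 0.9148.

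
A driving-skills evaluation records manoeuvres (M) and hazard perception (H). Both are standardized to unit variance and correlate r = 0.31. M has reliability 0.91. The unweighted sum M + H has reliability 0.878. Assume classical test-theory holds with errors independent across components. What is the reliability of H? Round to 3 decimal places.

0.770

Var(M+H) = 2 + 2·0.31 = 2.620.
True-score variance = ρ_M + ρ_H + 2·0.31, so 0.878 = (0.91 + ρ_H + 0.62) / 2.620.
ρ_H = 0.878·2.620 − 0.91 − 0.62 = 0.770.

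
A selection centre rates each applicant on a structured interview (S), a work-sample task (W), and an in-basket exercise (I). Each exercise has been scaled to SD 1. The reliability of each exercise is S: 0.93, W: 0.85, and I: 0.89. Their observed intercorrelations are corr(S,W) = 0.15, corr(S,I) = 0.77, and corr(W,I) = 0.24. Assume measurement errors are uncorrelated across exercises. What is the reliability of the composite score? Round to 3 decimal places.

Var(S+W+I) = 3 + 2·[0.15 + 0.77 + 0.24] = 3 + 2.32 = 5.32.
Because errors are independent across components, Cov(Tᵢ,Tⱼ) = Cov(Xᵢ,Xⱼ); the off-diagonal part of the true-score variance is the same as above.
True-score variance = [0.93 + 0.85 + 0.89] + 2.32 = 2.67 + 2.32 = 4.99.
Reliability = 4.99 / 5.32 = 0.938.

0.938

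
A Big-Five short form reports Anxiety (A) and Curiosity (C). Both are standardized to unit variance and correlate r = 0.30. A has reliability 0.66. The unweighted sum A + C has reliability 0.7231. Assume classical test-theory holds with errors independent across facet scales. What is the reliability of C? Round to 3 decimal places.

0.620

Var(A+C) = 2 + 2·0.30 = 2.600.
True-score variance = ρ_A + ρ_C + 2·0.30, so 0.7231 = (0.66 + ρ_C + 0.60) / 2.600.
ρ_C = 0.7231·2.600 − 0.66 − 0.60 = 0.620.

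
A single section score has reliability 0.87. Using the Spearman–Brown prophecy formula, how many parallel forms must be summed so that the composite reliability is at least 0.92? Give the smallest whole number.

2

k ≥ ρ*(1−ρ₁)/(ρ₁(1−ρ*)) = 0.92·0.13 / (0.87·0.08) = 1.718.
Smallest integer k = 2.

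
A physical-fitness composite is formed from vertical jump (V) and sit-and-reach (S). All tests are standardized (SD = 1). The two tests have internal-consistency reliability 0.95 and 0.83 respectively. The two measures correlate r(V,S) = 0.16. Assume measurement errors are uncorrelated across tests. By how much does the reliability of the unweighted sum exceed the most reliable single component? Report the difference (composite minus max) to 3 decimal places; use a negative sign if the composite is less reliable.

-0.045

Var(sum) = 2 + 0.32 = 2.32; true-score variance = 1.78 + 0.32 = 2.1; composite reliability = 0.9052.
Max component reliability = 0.9500.
Difference = 0.9052 − 0.9500 = -0.045.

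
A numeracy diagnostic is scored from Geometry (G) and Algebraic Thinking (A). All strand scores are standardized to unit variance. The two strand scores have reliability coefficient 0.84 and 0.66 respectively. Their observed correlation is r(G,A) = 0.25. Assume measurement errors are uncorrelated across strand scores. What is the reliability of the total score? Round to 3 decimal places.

Var(G+A) = 2 + 2·[0.25] = 2 + 0.5 = 2.5.
Under uncorrelated errors the observed covariances equal the true-score covariances, so only the own-variance terms attenuate.
True-score variance = [0.84 + 0.66] + 0.5 = 1.5 + 0.5 = 2.
Reliability = 2 / 2.5 = 0.800.

0.800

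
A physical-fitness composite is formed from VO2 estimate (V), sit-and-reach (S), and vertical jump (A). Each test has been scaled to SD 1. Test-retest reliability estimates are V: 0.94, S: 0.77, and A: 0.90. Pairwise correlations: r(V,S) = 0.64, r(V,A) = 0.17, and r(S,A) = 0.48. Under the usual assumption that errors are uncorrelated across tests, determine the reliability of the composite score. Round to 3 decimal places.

Var(V+S+A) = 3 + 2·[0.64 + 0.17 + 0.48] = 3 + 2.58 = 5.58.
With uncorrelated errors the cross-covariances are all true-score covariance, so they carry over unchanged; only the diagonal terms shrink to ρᵢσᵢ².
True-score variance = [0.94 + 0.77 + 0.90] + 2.58 = 2.61 + 2.58 = 5.19.
Reliability = 5.19 / 5.58 = 0.930.

0.930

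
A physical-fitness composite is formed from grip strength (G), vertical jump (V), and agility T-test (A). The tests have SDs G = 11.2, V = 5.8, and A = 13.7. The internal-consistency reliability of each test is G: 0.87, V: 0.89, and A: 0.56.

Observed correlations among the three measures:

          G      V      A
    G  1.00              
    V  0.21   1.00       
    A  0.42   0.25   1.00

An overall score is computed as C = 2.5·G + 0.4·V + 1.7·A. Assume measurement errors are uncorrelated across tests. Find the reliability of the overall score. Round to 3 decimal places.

0.824

Var(C) = 2.5²·11.2² + 0.4²·5.8² + 1.7²·13.7² + 2·[11.2·5.8·0.21 + 4.25·11.2·13.7·0.42 + 0.68·5.8·13.7·0.25] = 1331.81 + 602.08 = 1933.89.
Under uncorrelated errors the observed covariances equal the true-score covariances, so only the own-variance terms attenuate.
True-score variance = [2.5²·11.2²·0.87 + 0.4²·5.8²·0.89 + 1.7²·13.7²·0.56] + 602.08 = 990.628 + 602.08 = 1592.71.
Reliability = 1592.71 / 1933.89 = 0.824.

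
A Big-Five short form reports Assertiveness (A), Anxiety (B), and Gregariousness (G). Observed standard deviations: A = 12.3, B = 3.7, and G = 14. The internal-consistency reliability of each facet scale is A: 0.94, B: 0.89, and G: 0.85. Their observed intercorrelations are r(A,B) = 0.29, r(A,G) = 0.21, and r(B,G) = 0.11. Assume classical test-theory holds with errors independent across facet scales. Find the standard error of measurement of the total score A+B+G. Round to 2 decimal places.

Var(total) = 360.98 + 110.116 = 471.096.
True-score variance = 320.997 + 110.116 = 431.113, so reliability = 0.9151.
Error variance = 471.096 − 431.113 = 39.9833; SEM = √39.9833 = 6.32.

6.32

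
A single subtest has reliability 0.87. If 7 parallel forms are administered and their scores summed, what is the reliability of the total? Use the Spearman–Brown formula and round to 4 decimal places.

0.9791

ρ_k = kρ / (1 + (k−1)ρ) = 7·0.87 / (1 + 6·0.87) = 6.090 / 6.220 = 0.9791.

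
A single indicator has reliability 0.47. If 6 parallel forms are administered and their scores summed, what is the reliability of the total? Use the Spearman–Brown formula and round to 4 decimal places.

ρ_k = kρ / (1 + (k−1)ρ) = 6·0.47 / (1 + 5·0.47) = 2.820 / 3.350 = 0.8418.

0.8418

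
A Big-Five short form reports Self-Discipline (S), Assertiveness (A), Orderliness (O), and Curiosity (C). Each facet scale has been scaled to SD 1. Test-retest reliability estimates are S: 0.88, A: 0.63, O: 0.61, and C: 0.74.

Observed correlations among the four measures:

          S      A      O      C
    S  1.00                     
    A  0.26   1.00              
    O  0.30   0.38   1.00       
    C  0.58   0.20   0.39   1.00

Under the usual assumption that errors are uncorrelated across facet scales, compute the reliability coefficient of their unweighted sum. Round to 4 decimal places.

Var(S+A+O+C) = 4 + 2·[0.26 + 0.30 + 0.58 + 0.38 + 0.20 + 0.39] = 4 + 4.22 = 8.22.
Because errors are independent across components, Cov(Tᵢ,Tⱼ) = Cov(Xᵢ,Xⱼ); the off-diagonal part of the true-score variance is the same as above.
True-score variance = [0.88 + 0.63 + 0.61 + 0.74] + 4.22 = 2.86 + 4.22 = 7.08.
Reliability = 7.08 / 8.22 = 0.8613.

0.8613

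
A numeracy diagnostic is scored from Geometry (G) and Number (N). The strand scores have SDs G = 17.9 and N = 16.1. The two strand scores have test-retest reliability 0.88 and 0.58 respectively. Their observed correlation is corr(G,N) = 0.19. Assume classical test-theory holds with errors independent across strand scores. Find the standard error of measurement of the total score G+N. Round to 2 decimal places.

Var(total) = 579.62 + 109.512 = 689.132.
True-score variance = 432.303 + 109.512 = 541.815, so reliability = 0.7862.
Error variance = 689.132 − 541.815 = 147.317; SEM = √147.317 = 12.14.

12.14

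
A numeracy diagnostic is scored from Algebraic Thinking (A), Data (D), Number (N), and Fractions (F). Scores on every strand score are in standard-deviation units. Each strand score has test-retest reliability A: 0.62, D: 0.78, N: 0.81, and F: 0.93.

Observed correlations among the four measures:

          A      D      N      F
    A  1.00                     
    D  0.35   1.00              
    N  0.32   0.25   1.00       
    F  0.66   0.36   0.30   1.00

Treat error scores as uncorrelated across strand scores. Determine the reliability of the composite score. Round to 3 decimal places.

Var(A+D+N+F) = 4 + 2·[0.35 + 0.32 + 0.66 + 0.25 + 0.36 + 0.30] = 4 + 4.48 = 8.48.
Because errors are independent across components, Cov(Tᵢ,Tⱼ) = Cov(Xᵢ,Xⱼ); the off-diagonal part of the true-score variance is the same as above.
True-score variance = [0.62 + 0.78 + 0.81 + 0.93] + 4.48 = 3.14 + 4.48 = 7.62.
Reliability = 7.62 / 8.48 = 0.899.

0.899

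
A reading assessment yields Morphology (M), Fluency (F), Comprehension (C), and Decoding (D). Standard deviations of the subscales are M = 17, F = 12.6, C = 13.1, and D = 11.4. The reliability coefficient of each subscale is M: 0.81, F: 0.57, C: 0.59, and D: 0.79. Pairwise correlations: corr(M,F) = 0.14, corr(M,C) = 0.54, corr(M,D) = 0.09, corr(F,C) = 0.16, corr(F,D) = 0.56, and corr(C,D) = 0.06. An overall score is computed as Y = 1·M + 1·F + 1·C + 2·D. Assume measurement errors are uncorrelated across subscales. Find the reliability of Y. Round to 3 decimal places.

Var(Y) = 17² + 12.6² + 13.1² + 2²·11.4² + 2·[17·12.6·0.14 + 17·13.1·0.54 + 2·17·11.4·0.09 + 12.6·13.1·0.16 + 2·12.6·11.4·0.56 + 2·13.1·11.4·0.06] = 1139.21 + 780.674 = 1919.88.
Under uncorrelated errors the observed covariances equal the true-score covariances, so only the own-variance terms attenuate.
True-score variance = [17²·0.81 + 12.6²·0.57 + 13.1²·0.59 + 2²·11.4²·0.79] + 780.674 = 836.507 + 780.674 = 1617.18.
Reliability = 1617.18 / 1919.88 = 0.842.

0.842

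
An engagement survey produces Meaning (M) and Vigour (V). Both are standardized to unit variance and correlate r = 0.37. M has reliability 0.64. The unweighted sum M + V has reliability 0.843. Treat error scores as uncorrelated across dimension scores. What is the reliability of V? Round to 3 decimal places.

0.930

Var(M+V) = 2 + 2·0.37 = 2.740.
True-score variance = ρ_M + ρ_V + 2·0.37, so 0.843 = (0.64 + ρ_V + 0.74) / 2.740.
ρ_V = 0.843·2.740 − 0.64 − 0.74 = 0.930.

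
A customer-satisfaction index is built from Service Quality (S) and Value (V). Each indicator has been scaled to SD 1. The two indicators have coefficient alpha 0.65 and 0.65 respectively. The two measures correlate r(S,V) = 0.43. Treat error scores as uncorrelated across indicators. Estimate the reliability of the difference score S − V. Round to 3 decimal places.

Var(S−V) = 1 + 1 − 2·0.43 = 2 − 0.86 = 1.14.
Because errors are independent across components, Cov(Tᵢ,Tⱼ) = Cov(Xᵢ,Xⱼ); the off-diagonal part of the true-score variance is the same as above.
True-score variance = [0.65 + 0.65] − 0.86 = 1.3 − 0.86 = 0.44.
Reliability = 0.44 / 1.14 = 0.386.

0.386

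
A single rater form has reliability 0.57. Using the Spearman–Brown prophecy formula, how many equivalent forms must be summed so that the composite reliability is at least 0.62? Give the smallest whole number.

k ≥ ρ*(1−ρ₁)/(ρ₁(1−ρ*)) = 0.62·0.43 / (0.57·0.38) = 1.231.
Smallest integer k = 2.

2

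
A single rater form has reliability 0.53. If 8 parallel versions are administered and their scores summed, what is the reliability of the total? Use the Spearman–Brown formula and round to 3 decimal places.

ρ_k = kρ / (1 + (k−1)ρ) = 8·0.53 / (1 + 7·0.53) = 4.240 / 4.710 = 0.900.

0.900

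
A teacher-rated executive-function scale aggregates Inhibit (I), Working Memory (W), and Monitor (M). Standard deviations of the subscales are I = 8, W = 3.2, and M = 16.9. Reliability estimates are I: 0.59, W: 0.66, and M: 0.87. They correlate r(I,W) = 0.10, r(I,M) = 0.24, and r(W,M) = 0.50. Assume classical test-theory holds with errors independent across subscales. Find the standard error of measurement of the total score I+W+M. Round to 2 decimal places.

Var(total) = 359.85 + 124.096 = 483.946.
True-score variance = 292.999 + 124.096 = 417.095, so reliability = 0.8619.
Error variance = 483.946 − 417.095 = 66.8509; SEM = √66.8509 = 8.18.

8.18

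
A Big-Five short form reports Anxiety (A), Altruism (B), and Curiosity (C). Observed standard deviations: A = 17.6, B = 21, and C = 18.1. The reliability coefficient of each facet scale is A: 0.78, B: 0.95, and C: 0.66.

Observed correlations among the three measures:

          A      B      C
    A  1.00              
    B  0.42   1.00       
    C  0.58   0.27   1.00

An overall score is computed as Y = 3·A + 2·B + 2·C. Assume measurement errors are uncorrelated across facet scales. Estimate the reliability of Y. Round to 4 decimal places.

0.8934

Var(Y) = 3²·17.6² + 2²·21² + 2²·18.1² + 2·[6·17.6·21·0.42 + 6·17.6·18.1·0.58 + 4·21·18.1·0.27] = 5862.28 + 4900.98 = 10763.3.
With uncorrelated errors the cross-covariances are all true-score covariance, so they carry over unchanged; only the diagonal terms shrink to ρᵢσᵢ².
True-score variance = [3²·17.6²·0.78 + 2²·21²·0.95 + 2²·18.1²·0.66] + 4900.98 = 4715.21 + 4900.98 = 9616.18.
Reliability = 9616.18 / 10763.3 = 0.8934.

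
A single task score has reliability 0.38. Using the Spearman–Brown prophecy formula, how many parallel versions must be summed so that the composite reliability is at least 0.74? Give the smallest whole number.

k ≥ ρ*(1−ρ₁)/(ρ₁(1−ρ*)) = 0.74·0.62 / (0.38·0.26) = 4.644.
Smallest integer k = 5.

5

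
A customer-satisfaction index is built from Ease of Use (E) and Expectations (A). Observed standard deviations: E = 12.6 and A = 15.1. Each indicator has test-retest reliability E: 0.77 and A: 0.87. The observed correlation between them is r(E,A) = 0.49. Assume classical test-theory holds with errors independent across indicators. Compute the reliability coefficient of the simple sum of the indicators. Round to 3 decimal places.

0.885

Var(E+A) = 12.6² + 15.1² + 2·[12.6·15.1·0.49] = 386.77 + 186.455 = 573.225.
With uncorrelated errors the cross-covariances are all true-score covariance, so they carry over unchanged; only the diagonal terms shrink to ρᵢσᵢ².
True-score variance = [12.6²·0.77 + 15.1²·0.87] + 186.455 = 320.614 + 186.455 = 507.069.
Reliability = 507.069 / 573.225 = 0.885.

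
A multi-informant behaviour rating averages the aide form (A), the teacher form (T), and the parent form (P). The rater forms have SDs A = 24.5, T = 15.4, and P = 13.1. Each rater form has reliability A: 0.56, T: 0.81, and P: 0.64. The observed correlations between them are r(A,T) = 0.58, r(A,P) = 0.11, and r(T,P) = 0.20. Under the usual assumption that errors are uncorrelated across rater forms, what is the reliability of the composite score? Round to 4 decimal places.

0.7679

Var(A+T+P) = 24.5² + 15.4² + 13.1² + 2·[24.5·15.4·0.58 + 24.5·13.1·0.11 + 15.4·13.1·0.20] = 1009.02 + 588.973 = 1597.99.
Because errors are independent across components, Cov(Tᵢ,Tⱼ) = Cov(Xᵢ,Xⱼ); the off-diagonal part of the true-score variance is the same as above.
True-score variance = [24.5²·0.56 + 15.4²·0.81 + 13.1²·0.64] + 588.973 = 638.07 + 588.973 = 1227.04.
Reliability = 1227.04 / 1597.99 = 0.7679.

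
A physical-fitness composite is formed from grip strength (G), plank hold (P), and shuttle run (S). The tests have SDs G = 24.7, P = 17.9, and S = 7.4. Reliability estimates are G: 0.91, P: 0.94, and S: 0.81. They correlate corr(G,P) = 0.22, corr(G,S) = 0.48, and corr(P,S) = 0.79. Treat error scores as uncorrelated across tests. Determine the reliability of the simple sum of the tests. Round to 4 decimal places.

0.9460

Var(G+P+S) = 24.7² + 17.9² + 7.4² + 2·[24.7·17.9·0.22 + 24.7·7.4·0.48 + 17.9·7.4·0.79] = 985.26 + 579.293 = 1564.55.
Because errors are independent across components, Cov(Tᵢ,Tⱼ) = Cov(Xᵢ,Xⱼ); the off-diagonal part of the true-score variance is the same as above.
True-score variance = [24.7²·0.91 + 17.9²·0.94 + 7.4²·0.81] + 579.293 = 900.723 + 579.293 = 1480.02.
Reliability = 1480.02 / 1564.55 = 0.9460.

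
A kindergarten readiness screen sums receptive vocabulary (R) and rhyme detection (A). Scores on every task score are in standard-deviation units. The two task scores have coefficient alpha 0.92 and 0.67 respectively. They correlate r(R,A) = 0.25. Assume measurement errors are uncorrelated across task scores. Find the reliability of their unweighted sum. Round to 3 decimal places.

Var(R+A) = 2 + 2·[0.25] = 2 + 0.5 = 2.5.
With uncorrelated errors the cross-covariances are all true-score covariance, so they carry over unchanged; only the diagonal terms shrink to ρᵢσᵢ².
True-score variance = [0.92 + 0.67] + 0.5 = 1.59 + 0.5 = 2.09.
Reliability = 2.09 / 2.5 = 0.836.

0.836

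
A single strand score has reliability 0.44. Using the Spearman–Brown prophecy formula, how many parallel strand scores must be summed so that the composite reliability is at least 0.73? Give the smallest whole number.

4

k ≥ ρ*(1−ρ₁)/(ρ₁(1−ρ*)) = 0.73·0.56 / (0.44·0.27) = 3.441.
Smallest integer k = 4.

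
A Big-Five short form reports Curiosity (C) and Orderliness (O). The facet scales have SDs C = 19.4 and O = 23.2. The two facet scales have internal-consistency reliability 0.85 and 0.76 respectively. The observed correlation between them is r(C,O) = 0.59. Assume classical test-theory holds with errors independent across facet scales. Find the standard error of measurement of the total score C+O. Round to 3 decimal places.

Var(total) = 914.6 + 531.094 = 1445.69.
True-score variance = 728.968 + 531.094 = 1260.06, so reliability = 0.8716.
Error variance = 1445.69 − 1260.06 = 185.632; SEM = √185.632 = 13.625.

13.625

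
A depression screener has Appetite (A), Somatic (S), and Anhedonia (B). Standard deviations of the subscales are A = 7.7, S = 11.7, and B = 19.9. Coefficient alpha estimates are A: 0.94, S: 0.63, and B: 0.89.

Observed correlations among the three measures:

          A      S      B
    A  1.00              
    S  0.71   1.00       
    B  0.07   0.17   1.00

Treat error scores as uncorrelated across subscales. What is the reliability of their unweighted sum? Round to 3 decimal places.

0.881

Var(A+S+B) = 7.7² + 11.7² + 19.9² + 2·[7.7·11.7·0.71 + 7.7·19.9·0.07 + 11.7·19.9·0.17] = 592.19 + 228.542 = 820.732.
Under uncorrelated errors the observed covariances equal the true-score covariances, so only the own-variance terms attenuate.
True-score variance = [7.7²·0.94 + 11.7²·0.63 + 19.9²·0.89] + 228.542 = 494.422 + 228.542 = 722.964.
Reliability = 722.964 / 820.732 = 0.881.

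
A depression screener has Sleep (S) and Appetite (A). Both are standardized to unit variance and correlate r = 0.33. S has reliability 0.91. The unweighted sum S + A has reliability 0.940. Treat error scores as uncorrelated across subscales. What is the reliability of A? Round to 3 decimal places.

Var(S+A) = 2 + 2·0.33 = 2.660.
True-score variance = ρ_S + ρ_A + 2·0.33, so 0.940 = (0.91 + ρ_A + 0.66) / 2.660.
ρ_A = 0.940·2.660 − 0.91 − 0.66 = 0.930.

0.930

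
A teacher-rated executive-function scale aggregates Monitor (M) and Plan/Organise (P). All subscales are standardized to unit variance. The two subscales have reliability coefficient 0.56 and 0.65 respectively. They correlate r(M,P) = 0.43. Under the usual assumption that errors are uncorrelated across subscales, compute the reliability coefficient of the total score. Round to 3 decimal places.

0.724

Var(M+P) = 2 + 2·[0.43] = 2 + 0.86 = 2.86.
Because errors are independent across components, Cov(Tᵢ,Tⱼ) = Cov(Xᵢ,Xⱼ); the off-diagonal part of the true-score variance is the same as above.
True-score variance = [0.56 + 0.65] + 0.86 = 1.21 + 0.86 = 2.07.
Reliability = 2.07 / 2.86 = 0.724.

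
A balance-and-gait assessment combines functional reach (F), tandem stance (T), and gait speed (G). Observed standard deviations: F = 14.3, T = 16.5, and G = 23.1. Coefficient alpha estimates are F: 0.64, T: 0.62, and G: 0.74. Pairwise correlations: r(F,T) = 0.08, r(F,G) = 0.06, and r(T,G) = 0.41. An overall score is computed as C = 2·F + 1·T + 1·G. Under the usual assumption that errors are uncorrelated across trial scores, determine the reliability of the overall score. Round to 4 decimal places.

Var(C) = 2²·14.3² + 16.5² + 23.1² + 2·[2·14.3·16.5·0.08 + 2·14.3·23.1·0.06 + 16.5·23.1·0.41] = 1623.82 + 467.326 = 2091.15.
With uncorrelated errors the cross-covariances are all true-score covariance, so they carry over unchanged; only the diagonal terms shrink to ρᵢσᵢ².
True-score variance = [2²·14.3²·0.64 + 16.5²·0.62 + 23.1²·0.74] + 467.326 = 1087.16 + 467.326 = 1554.49.
Reliability = 1554.49 / 2091.15 = 0.7434.

0.7434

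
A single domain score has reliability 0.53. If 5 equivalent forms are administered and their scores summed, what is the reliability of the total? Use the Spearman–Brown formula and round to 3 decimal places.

0.849

ρ_k = kρ / (1 + (k−1)ρ) = 5·0.53 / (1 + 4·0.53) = 2.650 / 3.120 = 0.849.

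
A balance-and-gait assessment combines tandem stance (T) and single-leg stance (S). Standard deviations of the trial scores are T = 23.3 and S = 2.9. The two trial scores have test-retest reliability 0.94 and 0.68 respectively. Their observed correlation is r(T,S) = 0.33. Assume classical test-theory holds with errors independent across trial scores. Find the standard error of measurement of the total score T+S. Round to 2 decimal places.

Var(total) = 551.3 + 44.5962 = 595.896.
True-score variance = 516.035 + 44.5962 = 560.632, so reliability = 0.9408.
Error variance = 595.896 − 560.632 = 35.2646; SEM = √35.2646 = 5.94.

5.94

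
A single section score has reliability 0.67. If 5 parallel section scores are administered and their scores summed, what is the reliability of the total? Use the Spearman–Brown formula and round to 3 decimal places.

ρ_k = kρ / (1 + (k−1)ρ) = 5·0.67 / (1 + 4·0.67) = 3.350 / 3.680 = 0.910.

0.910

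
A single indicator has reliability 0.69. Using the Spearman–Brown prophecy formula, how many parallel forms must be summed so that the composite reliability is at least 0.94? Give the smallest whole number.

k ≥ ρ*(1−ρ₁)/(ρ₁(1−ρ*)) = 0.94·0.31 / (0.69·0.06) = 7.039.
Smallest integer k = 8.

8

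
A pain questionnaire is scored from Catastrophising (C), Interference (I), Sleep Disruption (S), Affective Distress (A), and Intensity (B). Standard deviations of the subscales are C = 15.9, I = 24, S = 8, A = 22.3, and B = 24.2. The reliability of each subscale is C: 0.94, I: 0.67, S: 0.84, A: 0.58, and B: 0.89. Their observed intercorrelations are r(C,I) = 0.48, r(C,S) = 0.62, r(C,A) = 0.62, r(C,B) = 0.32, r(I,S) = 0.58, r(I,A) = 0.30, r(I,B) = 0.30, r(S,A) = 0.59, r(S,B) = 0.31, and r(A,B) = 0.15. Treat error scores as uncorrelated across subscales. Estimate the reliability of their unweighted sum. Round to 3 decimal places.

0.893

Var(C+I+S+A+B) = 15.9² + 24² + 8² + 22.3² + 24.2² + 2·[15.9·24·0.48 + 15.9·8·0.62 + 15.9·22.3·0.62 + 15.9·24.2·0.32 + 24·8·0.58 + 24·22.3·0.30 + 24·24.2·0.30 + 8·22.3·0.59 + 8·24.2·0.31 + 22.3·24.2·0.15] = 1975.74 + 2594.75 = 4570.49.
Because errors are independent across components, Cov(Tᵢ,Tⱼ) = Cov(Xᵢ,Xⱼ); the off-diagonal part of the true-score variance is the same as above.
True-score variance = [15.9²·0.94 + 24²·0.67 + 8²·0.84 + 22.3²·0.58 + 24.2²·0.89] + 2594.75 = 1486.97 + 2594.75 = 4081.72.
Reliability = 4081.72 / 4570.49 = 0.893.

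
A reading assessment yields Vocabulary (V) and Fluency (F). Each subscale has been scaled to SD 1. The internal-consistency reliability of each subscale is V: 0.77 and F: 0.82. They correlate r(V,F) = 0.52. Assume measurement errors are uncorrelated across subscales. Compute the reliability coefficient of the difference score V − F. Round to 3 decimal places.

0.573

Var(V−F) = 1 + 1 − 2·0.52 = 2 − 1.04 = 0.96.
Under uncorrelated errors the observed covariances equal the true-score covariances, so only the own-variance terms attenuate.
True-score variance = [0.77 + 0.82] − 1.04 = 1.59 − 1.04 = 0.55.
Reliability = 0.55 / 0.96 = 0.573.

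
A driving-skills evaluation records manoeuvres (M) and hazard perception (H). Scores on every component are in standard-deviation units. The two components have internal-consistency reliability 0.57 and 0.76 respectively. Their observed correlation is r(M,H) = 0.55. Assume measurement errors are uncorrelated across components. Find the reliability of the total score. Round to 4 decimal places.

0.7839

Var(M+H) = 2 + 2·[0.55] = 2 + 1.1 = 3.1.
Under uncorrelated errors the observed covariances equal the true-score covariances, so only the own-variance terms attenuate.
True-score variance = [0.57 + 0.76] + 1.1 = 1.33 + 1.1 = 2.43.
Reliability = 2.43 / 3.1 = 0.7839.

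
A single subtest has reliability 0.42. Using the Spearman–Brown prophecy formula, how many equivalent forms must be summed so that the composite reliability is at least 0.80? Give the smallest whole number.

6

k ≥ ρ*(1−ρ₁)/(ρ₁(1−ρ*)) = 0.80·0.58 / (0.42·0.20) = 5.524.
Smallest integer k = 6.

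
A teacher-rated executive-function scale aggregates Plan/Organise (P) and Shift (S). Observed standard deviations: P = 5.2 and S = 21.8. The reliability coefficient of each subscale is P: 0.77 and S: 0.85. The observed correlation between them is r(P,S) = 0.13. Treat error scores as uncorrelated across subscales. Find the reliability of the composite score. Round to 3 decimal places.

Var(P+S) = 5.2² + 21.8² + 2·[5.2·21.8·0.13] = 502.28 + 29.4736 = 531.754.
With uncorrelated errors the cross-covariances are all true-score covariance, so they carry over unchanged; only the diagonal terms shrink to ρᵢσᵢ².
True-score variance = [5.2²·0.77 + 21.8²·0.85] + 29.4736 = 424.775 + 29.4736 = 454.248.
Reliability = 454.248 / 531.754 = 0.854.

0.854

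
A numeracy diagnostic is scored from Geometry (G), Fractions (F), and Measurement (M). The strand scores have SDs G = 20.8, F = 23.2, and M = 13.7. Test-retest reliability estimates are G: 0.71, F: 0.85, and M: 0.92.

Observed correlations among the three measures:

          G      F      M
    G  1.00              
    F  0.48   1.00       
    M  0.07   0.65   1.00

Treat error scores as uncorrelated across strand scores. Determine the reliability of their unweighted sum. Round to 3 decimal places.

Var(G+F+M) = 20.8² + 23.2² + 13.7² + 2·[20.8·23.2·0.48 + 20.8·13.7·0.07 + 23.2·13.7·0.65] = 1158.57 + 916.344 = 2074.91.
Because errors are independent across components, Cov(Tᵢ,Tⱼ) = Cov(Xᵢ,Xⱼ); the off-diagonal part of the true-score variance is the same as above.
True-score variance = [20.8²·0.71 + 23.2²·0.85 + 13.7²·0.92] + 916.344 = 937.353 + 916.344 = 1853.7.
Reliability = 1853.7 / 2074.91 = 0.893.

0.893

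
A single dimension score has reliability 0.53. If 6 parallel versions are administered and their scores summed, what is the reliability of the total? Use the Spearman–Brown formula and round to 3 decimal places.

ρ_k = kρ / (1 + (k−1)ρ) = 6·0.53 / (1 + 5·0.53) = 3.180 / 3.650 = 0.871.

0.871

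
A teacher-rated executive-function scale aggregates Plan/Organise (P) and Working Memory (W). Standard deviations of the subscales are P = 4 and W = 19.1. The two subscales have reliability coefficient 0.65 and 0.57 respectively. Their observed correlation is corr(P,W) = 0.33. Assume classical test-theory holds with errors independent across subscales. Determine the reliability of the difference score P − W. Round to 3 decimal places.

0.508

Var(P−W) = 4² + 19.1² − 2·4·19.1·0.33 = 380.81 − 50.424 = 330.386.
Under uncorrelated errors the observed covariances equal the true-score covariances, so only the own-variance terms attenuate.
True-score variance = [4²·0.65 + 19.1²·0.57] − 50.424 = 218.342 − 50.424 = 167.918.
Reliability = 167.918 / 330.386 = 0.508.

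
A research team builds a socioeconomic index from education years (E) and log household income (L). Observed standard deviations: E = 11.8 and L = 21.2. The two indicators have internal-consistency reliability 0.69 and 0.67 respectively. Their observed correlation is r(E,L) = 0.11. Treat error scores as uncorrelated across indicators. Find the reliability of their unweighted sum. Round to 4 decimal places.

0.7025

Var(E+L) = 11.8² + 21.2² + 2·[11.8·21.2·0.11] = 588.68 + 55.0352 = 643.715.
Because errors are independent across components, Cov(Tᵢ,Tⱼ) = Cov(Xᵢ,Xⱼ); the off-diagonal part of the true-score variance is the same as above.
True-score variance = [11.8²·0.69 + 21.2²·0.67] + 55.0352 = 397.2 + 55.0352 = 452.236.
Reliability = 452.236 / 643.715 = 0.7025.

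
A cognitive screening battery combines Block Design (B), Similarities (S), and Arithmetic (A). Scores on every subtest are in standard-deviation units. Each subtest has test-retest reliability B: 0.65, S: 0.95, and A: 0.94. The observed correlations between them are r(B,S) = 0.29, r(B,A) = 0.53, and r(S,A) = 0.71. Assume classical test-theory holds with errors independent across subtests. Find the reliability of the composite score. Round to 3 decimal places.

0.924

Var(B+S+A) = 3 + 2·[0.29 + 0.53 + 0.71] = 3 + 3.06 = 6.06.
Under uncorrelated errors the observed covariances equal the true-score covariances, so only the own-variance terms attenuate.
True-score variance = [0.65 + 0.95 + 0.94] + 3.06 = 2.54 + 3.06 = 5.6.
Reliability = 5.6 / 6.06 = 0.924.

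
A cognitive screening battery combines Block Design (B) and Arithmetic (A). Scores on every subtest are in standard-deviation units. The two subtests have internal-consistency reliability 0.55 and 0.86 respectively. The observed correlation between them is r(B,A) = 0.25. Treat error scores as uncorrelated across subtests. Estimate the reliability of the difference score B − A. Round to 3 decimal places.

0.607

Var(B−A) = 1 + 1 − 2·0.25 = 2 − 0.5 = 1.5.
Under uncorrelated errors the observed covariances equal the true-score covariances, so only the own-variance terms attenuate.
True-score variance = [0.55 + 0.86] − 0.5 = 1.41 − 0.5 = 0.91.
Reliability = 0.91 / 1.5 = 0.607.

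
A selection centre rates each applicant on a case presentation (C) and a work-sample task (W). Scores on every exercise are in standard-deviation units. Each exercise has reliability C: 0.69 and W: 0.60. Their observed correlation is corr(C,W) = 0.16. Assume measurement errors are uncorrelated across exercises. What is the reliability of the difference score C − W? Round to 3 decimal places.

0.577

Var(C−W) = 1 + 1 − 2·0.16 = 2 − 0.32 = 1.68.
With uncorrelated errors the cross-covariances are all true-score covariance, so they carry over unchanged; only the diagonal terms shrink to ρᵢσᵢ².
True-score variance = [0.69 + 0.60] − 0.32 = 1.29 − 0.32 = 0.97.
Reliability = 0.97 / 1.68 = 0.577.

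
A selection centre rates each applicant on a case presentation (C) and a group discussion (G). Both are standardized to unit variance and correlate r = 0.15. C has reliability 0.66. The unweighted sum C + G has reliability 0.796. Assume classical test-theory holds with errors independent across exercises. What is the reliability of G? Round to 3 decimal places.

0.871

Var(C+G) = 2 + 2·0.15 = 2.300.
True-score variance = ρ_C + ρ_G + 2·0.15, so 0.796 = (0.66 + ρ_G + 0.30) / 2.300.
ρ_G = 0.796·2.300 − 0.66 − 0.30 = 0.871.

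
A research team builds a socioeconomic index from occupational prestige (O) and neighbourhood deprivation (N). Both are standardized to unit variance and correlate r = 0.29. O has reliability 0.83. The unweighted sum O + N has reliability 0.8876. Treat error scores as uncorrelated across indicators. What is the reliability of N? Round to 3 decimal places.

Var(O+N) = 2 + 2·0.29 = 2.580.
True-score variance = ρ_O + ρ_N + 2·0.29, so 0.8876 = (0.83 + ρ_N + 0.58) / 2.580.
ρ_N = 0.8876·2.580 − 0.83 − 0.58 = 0.880.

0.880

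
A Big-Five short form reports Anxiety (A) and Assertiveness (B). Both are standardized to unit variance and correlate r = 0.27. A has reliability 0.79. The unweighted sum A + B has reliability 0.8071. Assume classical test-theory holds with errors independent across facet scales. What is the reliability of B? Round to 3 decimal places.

Var(A+B) = 2 + 2·0.27 = 2.540.
True-score variance = ρ_A + ρ_B + 2·0.27, so 0.8071 = (0.79 + ρ_B + 0.54) / 2.540.
ρ_B = 0.8071·2.540 − 0.79 − 0.54 = 0.720.

0.720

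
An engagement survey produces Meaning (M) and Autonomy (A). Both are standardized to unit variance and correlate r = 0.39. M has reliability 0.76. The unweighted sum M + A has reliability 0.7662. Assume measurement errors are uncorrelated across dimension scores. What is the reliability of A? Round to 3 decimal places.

0.590

Var(M+A) = 2 + 2·0.39 = 2.780.
True-score variance = ρ_M + ρ_A + 2·0.39, so 0.7662 = (0.76 + ρ_A + 0.78) / 2.780.
ρ_A = 0.7662·2.780 − 0.76 − 0.78 = 0.590.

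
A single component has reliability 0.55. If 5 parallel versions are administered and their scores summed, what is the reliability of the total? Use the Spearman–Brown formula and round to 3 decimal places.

ρ_k = kρ / (1 + (k−1)ρ) = 5·0.55 / (1 + 4·0.55) = 2.750 / 3.200 = 0.859.

0.859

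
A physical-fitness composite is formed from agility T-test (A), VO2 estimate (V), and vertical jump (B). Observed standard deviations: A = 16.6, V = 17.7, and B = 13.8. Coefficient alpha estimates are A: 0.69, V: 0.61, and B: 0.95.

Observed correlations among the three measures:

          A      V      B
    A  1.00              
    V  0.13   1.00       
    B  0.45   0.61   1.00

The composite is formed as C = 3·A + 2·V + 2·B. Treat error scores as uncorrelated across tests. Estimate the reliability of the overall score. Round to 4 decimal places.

0.8245

Var(C) = 3²·16.6² + 2²·17.7² + 2²·13.8² + 2·[6·16.6·17.7·0.13 + 6·16.6·13.8·0.45 + 4·17.7·13.8·0.61] = 4494.96 + 2887.38 = 7382.34.
Under uncorrelated errors the observed covariances equal the true-score covariances, so only the own-variance terms attenuate.
True-score variance = [3²·16.6²·0.69 + 2²·17.7²·0.61 + 2²·13.8²·0.95] + 2887.38 = 3199.33 + 2887.38 = 6086.71.
Reliability = 6086.71 / 7382.34 = 0.8245.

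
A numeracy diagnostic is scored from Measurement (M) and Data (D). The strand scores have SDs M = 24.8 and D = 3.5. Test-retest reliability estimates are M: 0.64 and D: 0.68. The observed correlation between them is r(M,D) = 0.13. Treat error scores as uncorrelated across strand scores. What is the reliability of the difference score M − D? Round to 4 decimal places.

Var(M−D) = 24.8² + 3.5² − 2·24.8·3.5·0.13 = 627.29 − 22.568 = 604.722.
Under uncorrelated errors the observed covariances equal the true-score covariances, so only the own-variance terms attenuate.
True-score variance = [24.8²·0.64 + 3.5²·0.68] − 22.568 = 401.956 − 22.568 = 379.388.
Reliability = 379.388 / 604.722 = 0.6274.

0.6274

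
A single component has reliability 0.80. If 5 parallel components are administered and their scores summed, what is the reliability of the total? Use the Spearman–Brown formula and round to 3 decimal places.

0.952

ρ_k = kρ / (1 + (k−1)ρ) = 5·0.80 / (1 + 4·0.80) = 4.000 / 4.200 = 0.952.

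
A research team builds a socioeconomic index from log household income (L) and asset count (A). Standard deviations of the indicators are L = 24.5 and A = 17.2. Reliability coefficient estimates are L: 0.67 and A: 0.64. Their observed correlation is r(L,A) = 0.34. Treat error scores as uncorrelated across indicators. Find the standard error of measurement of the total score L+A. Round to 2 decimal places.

17.45

Var(total) = 896.09 + 286.552 = 1182.64.
True-score variance = 591.505 + 286.552 = 878.057, so reliability = 0.7425.
Error variance = 1182.64 − 878.057 = 304.585; SEM = √304.585 = 17.45.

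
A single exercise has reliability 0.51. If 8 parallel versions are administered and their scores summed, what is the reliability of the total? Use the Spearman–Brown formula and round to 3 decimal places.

ρ_k = kρ / (1 + (k−1)ρ) = 8·0.51 / (1 + 7·0.51) = 4.080 / 4.570 = 0.893.

0.893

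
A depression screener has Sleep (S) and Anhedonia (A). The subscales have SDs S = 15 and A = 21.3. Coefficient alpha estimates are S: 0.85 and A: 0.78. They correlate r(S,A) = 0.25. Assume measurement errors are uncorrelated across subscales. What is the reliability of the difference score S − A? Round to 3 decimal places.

Var(S−A) = 15² + 21.3² − 2·15·21.3·0.25 = 678.69 − 159.75 = 518.94.
With uncorrelated errors the cross-covariances are all true-score covariance, so they carry over unchanged; only the diagonal terms shrink to ρᵢσᵢ².
True-score variance = [15²·0.85 + 21.3²·0.78] − 159.75 = 545.128 − 159.75 = 385.378.
Reliability = 385.378 / 518.94 = 0.743.

0.743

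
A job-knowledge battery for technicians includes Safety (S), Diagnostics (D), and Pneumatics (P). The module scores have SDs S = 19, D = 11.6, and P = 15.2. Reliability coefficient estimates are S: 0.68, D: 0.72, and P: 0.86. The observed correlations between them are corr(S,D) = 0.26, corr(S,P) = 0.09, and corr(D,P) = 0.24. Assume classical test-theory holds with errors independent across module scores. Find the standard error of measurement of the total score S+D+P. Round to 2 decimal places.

13.62

Var(total) = 726.6 + 251.226 = 977.826.
True-score variance = 541.058 + 251.226 = 792.283, so reliability = 0.8103.
Error variance = 977.826 − 792.283 = 185.542; SEM = √185.542 = 13.62.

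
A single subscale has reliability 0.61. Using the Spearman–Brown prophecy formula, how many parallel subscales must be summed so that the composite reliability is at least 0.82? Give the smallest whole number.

k ≥ ρ*(1−ρ₁)/(ρ₁(1−ρ*)) = 0.82·0.39 / (0.61·0.18) = 2.913.
Smallest integer k = 3.

3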